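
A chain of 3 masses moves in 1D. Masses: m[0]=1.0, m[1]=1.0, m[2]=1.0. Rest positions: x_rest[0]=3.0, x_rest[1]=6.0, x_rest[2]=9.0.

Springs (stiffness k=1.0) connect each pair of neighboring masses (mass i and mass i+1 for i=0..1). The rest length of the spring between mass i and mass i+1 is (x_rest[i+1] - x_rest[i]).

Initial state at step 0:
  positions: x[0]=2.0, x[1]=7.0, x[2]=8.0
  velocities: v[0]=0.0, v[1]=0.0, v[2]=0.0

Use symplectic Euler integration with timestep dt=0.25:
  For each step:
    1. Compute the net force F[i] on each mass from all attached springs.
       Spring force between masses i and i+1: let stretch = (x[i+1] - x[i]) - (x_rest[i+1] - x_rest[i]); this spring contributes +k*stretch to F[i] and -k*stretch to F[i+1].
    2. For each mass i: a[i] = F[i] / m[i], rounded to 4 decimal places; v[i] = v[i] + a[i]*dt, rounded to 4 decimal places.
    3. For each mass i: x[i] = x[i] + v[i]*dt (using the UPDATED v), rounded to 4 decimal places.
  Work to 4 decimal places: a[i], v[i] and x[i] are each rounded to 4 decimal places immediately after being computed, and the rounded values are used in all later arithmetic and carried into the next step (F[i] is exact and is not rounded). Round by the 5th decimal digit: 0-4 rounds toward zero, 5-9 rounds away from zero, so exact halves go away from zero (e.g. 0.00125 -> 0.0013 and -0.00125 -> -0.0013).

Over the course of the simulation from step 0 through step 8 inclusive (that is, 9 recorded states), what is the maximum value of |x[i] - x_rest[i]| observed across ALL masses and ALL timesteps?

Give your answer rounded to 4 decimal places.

Answer: 1.6872

Derivation:
Step 0: x=[2.0000 7.0000 8.0000] v=[0.0000 0.0000 0.0000]
Step 1: x=[2.1250 6.7500 8.1250] v=[0.5000 -1.0000 0.5000]
Step 2: x=[2.3516 6.2969 8.3516] v=[0.9063 -1.8125 0.9063]
Step 3: x=[2.6373 5.7256 8.6373] v=[1.1426 -2.2852 1.1426]
Step 4: x=[2.9285 5.1433 8.9285] v=[1.1647 -2.3294 1.1647]
Step 5: x=[3.1706 4.6591 9.1706] v=[0.9684 -1.9368 0.9684]
Step 6: x=[3.3182 4.3638 9.3182] v=[0.5905 -1.1811 0.5905]
Step 7: x=[3.3437 4.3128 9.3437] v=[0.1019 -0.2039 0.1019]
Step 8: x=[3.2423 4.5157 9.2423] v=[-0.4058 0.8116 -0.4058]
Max displacement = 1.6872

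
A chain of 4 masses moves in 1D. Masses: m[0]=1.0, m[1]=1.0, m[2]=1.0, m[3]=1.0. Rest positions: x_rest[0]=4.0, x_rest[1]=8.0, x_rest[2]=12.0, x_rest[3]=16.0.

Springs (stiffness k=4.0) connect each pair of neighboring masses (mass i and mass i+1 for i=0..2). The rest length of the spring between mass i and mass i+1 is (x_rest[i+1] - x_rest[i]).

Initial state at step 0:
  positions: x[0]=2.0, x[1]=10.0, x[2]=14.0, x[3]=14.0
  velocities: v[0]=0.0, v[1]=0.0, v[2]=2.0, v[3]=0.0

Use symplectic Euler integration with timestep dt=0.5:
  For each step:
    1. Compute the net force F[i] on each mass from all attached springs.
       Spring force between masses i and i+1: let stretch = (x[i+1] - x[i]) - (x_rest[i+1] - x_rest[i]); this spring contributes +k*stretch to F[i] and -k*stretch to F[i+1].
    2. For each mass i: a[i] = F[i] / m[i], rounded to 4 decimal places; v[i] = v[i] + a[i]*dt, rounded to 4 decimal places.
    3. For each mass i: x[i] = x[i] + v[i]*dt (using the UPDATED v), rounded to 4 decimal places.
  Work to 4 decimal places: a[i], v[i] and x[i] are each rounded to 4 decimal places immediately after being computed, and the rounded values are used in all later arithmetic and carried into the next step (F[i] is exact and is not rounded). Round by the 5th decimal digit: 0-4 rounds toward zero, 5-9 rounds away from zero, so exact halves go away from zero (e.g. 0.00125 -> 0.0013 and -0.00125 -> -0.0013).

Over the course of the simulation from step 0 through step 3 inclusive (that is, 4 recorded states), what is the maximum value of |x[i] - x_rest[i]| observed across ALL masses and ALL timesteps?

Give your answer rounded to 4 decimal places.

Step 0: x=[2.0000 10.0000 14.0000 14.0000] v=[0.0000 0.0000 2.0000 0.0000]
Step 1: x=[6.0000 6.0000 11.0000 18.0000] v=[8.0000 -8.0000 -6.0000 8.0000]
Step 2: x=[6.0000 7.0000 10.0000 19.0000] v=[0.0000 2.0000 -2.0000 2.0000]
Step 3: x=[3.0000 10.0000 15.0000 15.0000] v=[-6.0000 6.0000 10.0000 -8.0000]
Max displacement = 3.0000

Answer: 3.0000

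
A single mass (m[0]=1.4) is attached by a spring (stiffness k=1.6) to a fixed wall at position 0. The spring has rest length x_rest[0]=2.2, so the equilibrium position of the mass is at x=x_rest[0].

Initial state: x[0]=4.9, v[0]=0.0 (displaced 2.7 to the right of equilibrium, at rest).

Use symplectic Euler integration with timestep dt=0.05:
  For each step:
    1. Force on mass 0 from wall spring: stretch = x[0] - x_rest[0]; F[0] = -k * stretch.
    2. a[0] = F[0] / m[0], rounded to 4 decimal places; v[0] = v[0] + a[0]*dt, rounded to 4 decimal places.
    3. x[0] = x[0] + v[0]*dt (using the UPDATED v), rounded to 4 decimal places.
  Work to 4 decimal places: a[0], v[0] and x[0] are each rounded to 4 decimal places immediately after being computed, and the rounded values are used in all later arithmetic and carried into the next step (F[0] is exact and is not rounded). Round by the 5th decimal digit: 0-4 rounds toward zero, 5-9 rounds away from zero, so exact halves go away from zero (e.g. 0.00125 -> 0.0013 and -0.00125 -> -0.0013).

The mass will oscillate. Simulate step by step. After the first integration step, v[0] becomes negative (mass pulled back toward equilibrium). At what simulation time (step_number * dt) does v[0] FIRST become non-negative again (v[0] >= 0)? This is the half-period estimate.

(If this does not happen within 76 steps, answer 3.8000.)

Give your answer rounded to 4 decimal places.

Answer: 2.9500

Derivation:
Step 0: x=[4.9000] v=[0.0000]
Step 1: x=[4.8923] v=[-0.1543]
Step 2: x=[4.8769] v=[-0.3081]
Step 3: x=[4.8538] v=[-0.4611]
Step 4: x=[4.8232] v=[-0.6127]
Step 5: x=[4.7851] v=[-0.7626]
Step 6: x=[4.7396] v=[-0.9103]
Step 7: x=[4.6868] v=[-1.0554]
Step 8: x=[4.6269] v=[-1.1975]
Step 9: x=[4.5601] v=[-1.3362]
Step 10: x=[4.4865] v=[-1.4711]
Step 11: x=[4.4064] v=[-1.6018]
Step 12: x=[4.3200] v=[-1.7279]
Step 13: x=[4.2276] v=[-1.8490]
Step 14: x=[4.1294] v=[-1.9649]
Step 15: x=[4.0256] v=[-2.0752]
Step 16: x=[3.9166] v=[-2.1795]
Step 17: x=[3.8027] v=[-2.2776]
Step 18: x=[3.6842] v=[-2.3692]
Step 19: x=[3.5615] v=[-2.4540]
Step 20: x=[3.4349] v=[-2.5318]
Step 21: x=[3.3048] v=[-2.6024]
Step 22: x=[3.1715] v=[-2.6655]
Step 23: x=[3.0355] v=[-2.7210]
Step 24: x=[2.8971] v=[-2.7687]
Step 25: x=[2.7567] v=[-2.8085]
Step 26: x=[2.6147] v=[-2.8403]
Step 27: x=[2.4715] v=[-2.8640]
Step 28: x=[2.3275] v=[-2.8795]
Step 29: x=[2.1832] v=[-2.8868]
Step 30: x=[2.0389] v=[-2.8858]
Step 31: x=[1.8951] v=[-2.8766]
Step 32: x=[1.7521] v=[-2.8592]
Step 33: x=[1.6104] v=[-2.8336]
Step 34: x=[1.4704] v=[-2.7999]
Step 35: x=[1.3325] v=[-2.7582]
Step 36: x=[1.1971] v=[-2.7086]
Step 37: x=[1.0645] v=[-2.6513]
Step 38: x=[0.9352] v=[-2.5864]
Step 39: x=[0.8095] v=[-2.5141]
Step 40: x=[0.6878] v=[-2.4346]
Step 41: x=[0.5704] v=[-2.3482]
Step 42: x=[0.4576] v=[-2.2551]
Step 43: x=[0.3498] v=[-2.1555]
Step 44: x=[0.2473] v=[-2.0498]
Step 45: x=[0.1504] v=[-1.9382]
Step 46: x=[0.0593] v=[-1.8211]
Step 47: x=[-0.0256] v=[-1.6988]
Step 48: x=[-0.1042] v=[-1.5716]
Step 49: x=[-0.1762] v=[-1.4399]
Step 50: x=[-0.2414] v=[-1.3041]
Step 51: x=[-0.2996] v=[-1.1646]
Step 52: x=[-0.3507] v=[-1.0218]
Step 53: x=[-0.3945] v=[-0.8760]
Step 54: x=[-0.4309] v=[-0.7277]
Step 55: x=[-0.4598] v=[-0.5774]
Step 56: x=[-0.4811] v=[-0.4254]
Step 57: x=[-0.4947] v=[-0.2722]
Step 58: x=[-0.5006] v=[-0.1182]
Step 59: x=[-0.4988] v=[0.0361]
First v>=0 after going negative at step 59, time=2.9500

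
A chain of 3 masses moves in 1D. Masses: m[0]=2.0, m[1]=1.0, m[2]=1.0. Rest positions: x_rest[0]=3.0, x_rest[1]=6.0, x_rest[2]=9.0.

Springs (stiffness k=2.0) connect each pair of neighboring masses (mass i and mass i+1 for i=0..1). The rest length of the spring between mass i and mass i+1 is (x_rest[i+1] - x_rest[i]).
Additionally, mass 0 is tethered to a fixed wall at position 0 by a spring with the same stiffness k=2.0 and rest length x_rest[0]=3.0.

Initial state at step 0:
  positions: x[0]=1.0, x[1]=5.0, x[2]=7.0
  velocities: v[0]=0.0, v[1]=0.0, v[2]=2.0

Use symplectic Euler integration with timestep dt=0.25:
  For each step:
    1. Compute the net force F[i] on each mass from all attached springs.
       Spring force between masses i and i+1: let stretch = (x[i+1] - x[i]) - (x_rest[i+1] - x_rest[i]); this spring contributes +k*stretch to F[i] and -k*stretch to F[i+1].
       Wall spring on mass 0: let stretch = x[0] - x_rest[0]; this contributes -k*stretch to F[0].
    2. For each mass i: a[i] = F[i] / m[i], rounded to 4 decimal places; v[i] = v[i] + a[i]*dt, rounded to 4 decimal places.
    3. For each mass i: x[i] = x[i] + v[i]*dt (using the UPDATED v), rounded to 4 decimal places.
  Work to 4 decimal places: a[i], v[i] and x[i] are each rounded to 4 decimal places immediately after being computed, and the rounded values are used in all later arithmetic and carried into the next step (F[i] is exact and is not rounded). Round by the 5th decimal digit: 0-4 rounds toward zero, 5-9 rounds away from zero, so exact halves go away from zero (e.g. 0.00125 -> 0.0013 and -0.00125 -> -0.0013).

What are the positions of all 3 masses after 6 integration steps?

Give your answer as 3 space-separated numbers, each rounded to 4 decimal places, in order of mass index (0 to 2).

Answer: 3.1509 5.4959 9.1485

Derivation:
Step 0: x=[1.0000 5.0000 7.0000] v=[0.0000 0.0000 2.0000]
Step 1: x=[1.1875 4.7500 7.6250] v=[0.7500 -1.0000 2.5000]
Step 2: x=[1.5235 4.4141 8.2656] v=[1.3438 -1.3438 2.5625]
Step 3: x=[1.9449 4.1983 8.7998] v=[1.6856 -0.8634 2.1368]
Step 4: x=[2.3856 4.2760 9.1338] v=[1.7627 0.3107 1.3361]
Step 5: x=[2.7953 4.7246 9.2356] v=[1.6389 1.7944 0.4072]
Step 6: x=[3.1509 5.4959 9.1485] v=[1.4224 3.0853 -0.3483]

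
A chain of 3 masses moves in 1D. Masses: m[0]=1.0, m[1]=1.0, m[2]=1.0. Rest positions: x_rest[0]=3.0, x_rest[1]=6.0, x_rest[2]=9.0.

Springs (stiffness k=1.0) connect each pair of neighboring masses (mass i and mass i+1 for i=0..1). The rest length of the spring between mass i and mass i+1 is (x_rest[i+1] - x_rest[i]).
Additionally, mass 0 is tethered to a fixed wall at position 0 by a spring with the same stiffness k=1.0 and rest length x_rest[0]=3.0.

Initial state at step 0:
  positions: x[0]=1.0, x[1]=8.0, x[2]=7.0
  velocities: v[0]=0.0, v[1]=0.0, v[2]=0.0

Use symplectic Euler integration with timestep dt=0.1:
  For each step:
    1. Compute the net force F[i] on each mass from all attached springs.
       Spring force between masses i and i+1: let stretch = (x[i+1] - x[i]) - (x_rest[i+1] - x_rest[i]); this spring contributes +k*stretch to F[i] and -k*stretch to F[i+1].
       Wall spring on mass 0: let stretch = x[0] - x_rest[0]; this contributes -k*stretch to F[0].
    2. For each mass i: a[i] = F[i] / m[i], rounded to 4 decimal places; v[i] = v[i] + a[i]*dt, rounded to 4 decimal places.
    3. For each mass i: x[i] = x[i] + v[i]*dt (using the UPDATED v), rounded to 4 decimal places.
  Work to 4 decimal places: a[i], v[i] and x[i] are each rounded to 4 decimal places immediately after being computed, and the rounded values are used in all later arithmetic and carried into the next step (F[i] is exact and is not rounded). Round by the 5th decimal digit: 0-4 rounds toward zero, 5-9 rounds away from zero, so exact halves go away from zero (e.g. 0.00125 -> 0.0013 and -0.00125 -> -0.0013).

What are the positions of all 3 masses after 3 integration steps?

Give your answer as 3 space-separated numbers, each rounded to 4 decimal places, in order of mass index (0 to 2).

Step 0: x=[1.0000 8.0000 7.0000] v=[0.0000 0.0000 0.0000]
Step 1: x=[1.0600 7.9200 7.0400] v=[0.6000 -0.8000 0.4000]
Step 2: x=[1.1780 7.7626 7.1188] v=[1.1800 -1.5740 0.7880]
Step 3: x=[1.3501 7.5329 7.2340] v=[1.7207 -2.2968 1.1524]

Answer: 1.3501 7.5329 7.2340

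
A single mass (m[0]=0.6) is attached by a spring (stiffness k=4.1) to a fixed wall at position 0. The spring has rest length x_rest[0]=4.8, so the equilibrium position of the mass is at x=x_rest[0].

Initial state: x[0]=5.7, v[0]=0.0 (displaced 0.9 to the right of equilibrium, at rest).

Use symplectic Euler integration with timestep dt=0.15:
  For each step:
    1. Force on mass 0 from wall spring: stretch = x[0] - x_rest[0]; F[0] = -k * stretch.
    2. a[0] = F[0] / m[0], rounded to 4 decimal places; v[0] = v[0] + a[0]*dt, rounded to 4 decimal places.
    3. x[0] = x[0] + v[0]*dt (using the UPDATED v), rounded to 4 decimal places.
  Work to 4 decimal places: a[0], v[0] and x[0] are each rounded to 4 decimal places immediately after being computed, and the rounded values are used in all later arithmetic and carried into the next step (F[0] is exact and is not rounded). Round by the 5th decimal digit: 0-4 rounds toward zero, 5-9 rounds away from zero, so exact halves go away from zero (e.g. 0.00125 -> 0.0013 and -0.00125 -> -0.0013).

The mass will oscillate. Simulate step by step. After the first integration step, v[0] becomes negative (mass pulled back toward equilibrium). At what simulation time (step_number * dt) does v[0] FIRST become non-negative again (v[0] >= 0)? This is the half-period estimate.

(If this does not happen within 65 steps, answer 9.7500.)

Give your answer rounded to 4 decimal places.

Answer: 1.2000

Derivation:
Step 0: x=[5.7000] v=[0.0000]
Step 1: x=[5.5616] v=[-0.9225]
Step 2: x=[5.3061] v=[-1.7031]
Step 3: x=[4.9728] v=[-2.2219]
Step 4: x=[4.6130] v=[-2.3990]
Step 5: x=[4.2819] v=[-2.2073]
Step 6: x=[4.0305] v=[-1.6762]
Step 7: x=[3.8974] v=[-0.8875]
Step 8: x=[3.9031] v=[0.0377]
First v>=0 after going negative at step 8, time=1.2000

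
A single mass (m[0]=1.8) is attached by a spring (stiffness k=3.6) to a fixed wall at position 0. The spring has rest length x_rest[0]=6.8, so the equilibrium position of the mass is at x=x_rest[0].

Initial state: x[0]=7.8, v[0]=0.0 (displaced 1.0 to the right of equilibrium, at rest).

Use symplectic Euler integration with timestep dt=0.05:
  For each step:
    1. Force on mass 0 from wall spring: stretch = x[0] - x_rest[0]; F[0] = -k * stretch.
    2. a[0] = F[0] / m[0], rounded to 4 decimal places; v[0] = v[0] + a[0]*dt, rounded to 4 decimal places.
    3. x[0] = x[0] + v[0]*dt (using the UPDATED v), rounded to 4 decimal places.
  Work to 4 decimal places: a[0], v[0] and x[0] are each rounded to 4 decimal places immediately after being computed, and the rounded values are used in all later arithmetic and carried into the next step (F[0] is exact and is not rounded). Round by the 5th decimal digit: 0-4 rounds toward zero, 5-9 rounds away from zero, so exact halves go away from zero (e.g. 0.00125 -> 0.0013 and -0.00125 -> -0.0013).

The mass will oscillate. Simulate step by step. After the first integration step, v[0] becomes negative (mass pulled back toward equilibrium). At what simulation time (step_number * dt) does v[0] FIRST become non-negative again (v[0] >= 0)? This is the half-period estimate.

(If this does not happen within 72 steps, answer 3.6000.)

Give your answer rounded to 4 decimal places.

Step 0: x=[7.8000] v=[0.0000]
Step 1: x=[7.7950] v=[-0.1000]
Step 2: x=[7.7850] v=[-0.1995]
Step 3: x=[7.7701] v=[-0.2980]
Step 4: x=[7.7504] v=[-0.3950]
Step 5: x=[7.7259] v=[-0.4900]
Step 6: x=[7.6968] v=[-0.5826]
Step 7: x=[7.6632] v=[-0.6723]
Step 8: x=[7.6253] v=[-0.7586]
Step 9: x=[7.5832] v=[-0.8411]
Step 10: x=[7.5372] v=[-0.9194]
Step 11: x=[7.4875] v=[-0.9931]
Step 12: x=[7.4344] v=[-1.0619]
Step 13: x=[7.3781] v=[-1.1253]
Step 14: x=[7.3189] v=[-1.1831]
Step 15: x=[7.2572] v=[-1.2350]
Step 16: x=[7.1932] v=[-1.2807]
Step 17: x=[7.1272] v=[-1.3200]
Step 18: x=[7.0596] v=[-1.3527]
Step 19: x=[6.9907] v=[-1.3787]
Step 20: x=[6.9208] v=[-1.3978]
Step 21: x=[6.8503] v=[-1.4099]
Step 22: x=[6.7796] v=[-1.4149]
Step 23: x=[6.7090] v=[-1.4129]
Step 24: x=[6.6388] v=[-1.4038]
Step 25: x=[6.5694] v=[-1.3877]
Step 26: x=[6.5012] v=[-1.3646]
Step 27: x=[6.4345] v=[-1.3347]
Step 28: x=[6.3696] v=[-1.2982]
Step 29: x=[6.3068] v=[-1.2552]
Step 30: x=[6.2465] v=[-1.2059]
Step 31: x=[6.1890] v=[-1.1506]
Step 32: x=[6.1345] v=[-1.0895]
Step 33: x=[6.0834] v=[-1.0230]
Step 34: x=[6.0358] v=[-0.9513]
Step 35: x=[5.9921] v=[-0.8749]
Step 36: x=[5.9524] v=[-0.7941]
Step 37: x=[5.9169] v=[-0.7093]
Step 38: x=[5.8859] v=[-0.6210]
Step 39: x=[5.8594] v=[-0.5296]
Step 40: x=[5.8376] v=[-0.4355]
Step 41: x=[5.8206] v=[-0.3393]
Step 42: x=[5.8085] v=[-0.2414]
Step 43: x=[5.8014] v=[-0.1423]
Step 44: x=[5.7993] v=[-0.0424]
Step 45: x=[5.8022] v=[0.0577]
First v>=0 after going negative at step 45, time=2.2500

Answer: 2.2500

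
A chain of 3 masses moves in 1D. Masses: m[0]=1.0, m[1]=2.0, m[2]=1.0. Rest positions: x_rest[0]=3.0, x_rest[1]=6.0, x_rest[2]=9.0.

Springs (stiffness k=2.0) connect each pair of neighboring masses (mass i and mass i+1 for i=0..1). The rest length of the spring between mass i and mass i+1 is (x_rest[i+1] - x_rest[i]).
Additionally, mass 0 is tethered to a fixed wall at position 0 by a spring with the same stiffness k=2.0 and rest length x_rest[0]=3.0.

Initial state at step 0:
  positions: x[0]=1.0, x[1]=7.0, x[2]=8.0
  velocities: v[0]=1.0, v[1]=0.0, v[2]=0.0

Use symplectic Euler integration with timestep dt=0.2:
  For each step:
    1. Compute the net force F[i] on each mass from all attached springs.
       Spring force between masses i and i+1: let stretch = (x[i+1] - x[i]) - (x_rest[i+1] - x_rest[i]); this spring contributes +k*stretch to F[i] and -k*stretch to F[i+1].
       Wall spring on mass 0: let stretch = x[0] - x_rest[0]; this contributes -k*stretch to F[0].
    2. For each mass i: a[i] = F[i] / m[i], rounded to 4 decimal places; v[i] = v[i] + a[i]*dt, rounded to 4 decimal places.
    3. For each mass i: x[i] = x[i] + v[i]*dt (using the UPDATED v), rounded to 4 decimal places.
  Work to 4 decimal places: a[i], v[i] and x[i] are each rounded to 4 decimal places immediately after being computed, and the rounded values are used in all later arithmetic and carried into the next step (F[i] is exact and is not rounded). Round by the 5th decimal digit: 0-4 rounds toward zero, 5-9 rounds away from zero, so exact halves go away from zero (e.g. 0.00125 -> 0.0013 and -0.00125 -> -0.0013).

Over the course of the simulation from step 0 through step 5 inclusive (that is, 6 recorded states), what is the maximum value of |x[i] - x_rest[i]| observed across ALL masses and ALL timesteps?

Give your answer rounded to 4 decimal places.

Answer: 2.0894

Derivation:
Step 0: x=[1.0000 7.0000 8.0000] v=[1.0000 0.0000 0.0000]
Step 1: x=[1.6000 6.8000 8.1600] v=[3.0000 -1.0000 0.8000]
Step 2: x=[2.4880 6.4464 8.4512] v=[4.4400 -1.7680 1.4560]
Step 3: x=[3.4936 6.0147 8.8220] v=[5.0282 -2.1587 1.8541]
Step 4: x=[4.4214 5.5944 9.2082] v=[4.6392 -2.1015 1.9312]
Step 5: x=[5.0894 5.2717 9.5453] v=[3.3398 -1.6133 1.6857]
Max displacement = 2.0894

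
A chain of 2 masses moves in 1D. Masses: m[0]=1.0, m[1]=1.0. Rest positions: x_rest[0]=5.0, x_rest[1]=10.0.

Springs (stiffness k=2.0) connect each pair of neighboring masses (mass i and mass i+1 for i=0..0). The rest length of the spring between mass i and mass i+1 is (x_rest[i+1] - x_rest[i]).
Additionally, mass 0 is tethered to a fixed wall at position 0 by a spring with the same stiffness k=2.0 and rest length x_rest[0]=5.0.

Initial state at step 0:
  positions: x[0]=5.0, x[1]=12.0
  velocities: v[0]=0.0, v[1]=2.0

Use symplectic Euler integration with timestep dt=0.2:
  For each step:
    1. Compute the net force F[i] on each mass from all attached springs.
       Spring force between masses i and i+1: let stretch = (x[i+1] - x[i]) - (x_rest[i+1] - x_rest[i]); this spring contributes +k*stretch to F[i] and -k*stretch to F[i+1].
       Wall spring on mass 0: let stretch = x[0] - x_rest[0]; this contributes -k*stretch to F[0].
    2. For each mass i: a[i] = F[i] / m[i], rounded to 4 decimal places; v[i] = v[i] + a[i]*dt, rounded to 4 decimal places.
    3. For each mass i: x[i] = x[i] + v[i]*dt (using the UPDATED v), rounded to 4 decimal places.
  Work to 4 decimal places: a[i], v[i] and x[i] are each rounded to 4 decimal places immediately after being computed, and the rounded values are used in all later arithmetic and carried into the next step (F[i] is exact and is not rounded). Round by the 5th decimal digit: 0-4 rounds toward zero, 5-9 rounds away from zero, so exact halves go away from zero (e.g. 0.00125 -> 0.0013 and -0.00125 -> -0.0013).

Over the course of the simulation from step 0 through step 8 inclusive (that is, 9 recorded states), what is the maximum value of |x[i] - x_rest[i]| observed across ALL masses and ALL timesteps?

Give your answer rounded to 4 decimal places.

Answer: 2.3136

Derivation:
Step 0: x=[5.0000 12.0000] v=[0.0000 2.0000]
Step 1: x=[5.1600 12.2400] v=[0.8000 1.2000]
Step 2: x=[5.4736 12.3136] v=[1.5680 0.3680]
Step 3: x=[5.8965 12.2400] v=[2.1146 -0.3680]
Step 4: x=[6.3552 12.0589] v=[2.2934 -0.9054]
Step 5: x=[6.7618 11.8215] v=[2.0328 -1.1869]
Step 6: x=[7.0322 11.5793] v=[1.3520 -1.2108]
Step 7: x=[7.1038 11.3734] v=[0.3580 -1.0296]
Step 8: x=[6.9487 11.2259] v=[-0.7757 -0.7374]
Max displacement = 2.3136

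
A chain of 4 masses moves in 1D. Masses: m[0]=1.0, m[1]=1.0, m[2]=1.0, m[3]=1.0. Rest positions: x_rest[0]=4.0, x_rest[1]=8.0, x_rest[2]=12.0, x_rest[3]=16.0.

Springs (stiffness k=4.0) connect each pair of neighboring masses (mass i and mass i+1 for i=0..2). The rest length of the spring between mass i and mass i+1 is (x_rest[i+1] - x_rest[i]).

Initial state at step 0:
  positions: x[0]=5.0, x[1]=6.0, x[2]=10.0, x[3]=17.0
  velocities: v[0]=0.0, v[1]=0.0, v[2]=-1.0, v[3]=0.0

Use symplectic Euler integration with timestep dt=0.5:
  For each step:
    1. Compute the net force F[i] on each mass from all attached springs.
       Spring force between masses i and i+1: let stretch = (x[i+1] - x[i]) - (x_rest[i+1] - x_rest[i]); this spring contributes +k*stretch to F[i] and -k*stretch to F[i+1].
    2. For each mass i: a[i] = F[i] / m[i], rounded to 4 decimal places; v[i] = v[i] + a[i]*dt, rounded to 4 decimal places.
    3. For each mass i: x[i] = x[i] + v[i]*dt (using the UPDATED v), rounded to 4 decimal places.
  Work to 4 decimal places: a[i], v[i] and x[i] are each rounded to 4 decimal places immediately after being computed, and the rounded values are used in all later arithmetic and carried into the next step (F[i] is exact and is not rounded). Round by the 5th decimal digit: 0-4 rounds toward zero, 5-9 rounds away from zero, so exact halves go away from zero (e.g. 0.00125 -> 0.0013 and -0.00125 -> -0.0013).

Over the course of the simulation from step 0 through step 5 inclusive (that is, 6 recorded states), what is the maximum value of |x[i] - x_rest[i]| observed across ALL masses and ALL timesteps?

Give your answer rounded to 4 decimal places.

Step 0: x=[5.0000 6.0000 10.0000 17.0000] v=[0.0000 0.0000 -1.0000 0.0000]
Step 1: x=[2.0000 9.0000 12.5000 14.0000] v=[-6.0000 6.0000 5.0000 -6.0000]
Step 2: x=[2.0000 8.5000 13.0000 13.5000] v=[0.0000 -1.0000 1.0000 -1.0000]
Step 3: x=[4.5000 6.0000 9.5000 16.5000] v=[5.0000 -5.0000 -7.0000 6.0000]
Step 4: x=[4.5000 5.5000 9.5000 16.5000] v=[0.0000 -1.0000 0.0000 0.0000]
Step 5: x=[1.5000 8.0000 12.5000 13.5000] v=[-6.0000 5.0000 6.0000 -6.0000]
Max displacement = 2.5000

Answer: 2.5000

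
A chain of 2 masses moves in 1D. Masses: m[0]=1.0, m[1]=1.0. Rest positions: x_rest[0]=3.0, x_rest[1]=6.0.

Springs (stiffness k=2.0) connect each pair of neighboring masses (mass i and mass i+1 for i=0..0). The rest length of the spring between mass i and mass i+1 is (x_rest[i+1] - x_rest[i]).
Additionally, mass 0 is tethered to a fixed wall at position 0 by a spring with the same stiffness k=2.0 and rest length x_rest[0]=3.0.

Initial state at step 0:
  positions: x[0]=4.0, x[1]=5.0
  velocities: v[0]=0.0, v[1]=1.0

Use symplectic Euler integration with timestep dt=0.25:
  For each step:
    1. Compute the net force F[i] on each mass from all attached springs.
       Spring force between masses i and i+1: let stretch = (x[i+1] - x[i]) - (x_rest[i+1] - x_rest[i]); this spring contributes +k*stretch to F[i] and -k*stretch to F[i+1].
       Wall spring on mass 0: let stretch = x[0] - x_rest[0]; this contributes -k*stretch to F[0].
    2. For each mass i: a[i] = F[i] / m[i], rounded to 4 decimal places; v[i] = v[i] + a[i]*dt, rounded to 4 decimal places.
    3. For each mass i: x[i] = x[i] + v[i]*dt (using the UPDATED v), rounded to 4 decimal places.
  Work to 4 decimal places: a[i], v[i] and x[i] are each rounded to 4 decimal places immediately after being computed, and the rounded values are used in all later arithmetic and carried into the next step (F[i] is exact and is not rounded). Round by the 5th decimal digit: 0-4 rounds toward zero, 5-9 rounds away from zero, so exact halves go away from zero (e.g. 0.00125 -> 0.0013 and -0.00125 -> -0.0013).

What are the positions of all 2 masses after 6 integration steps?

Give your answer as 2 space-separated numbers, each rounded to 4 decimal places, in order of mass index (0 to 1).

Answer: 2.5528 7.3332

Derivation:
Step 0: x=[4.0000 5.0000] v=[0.0000 1.0000]
Step 1: x=[3.6250 5.5000] v=[-1.5000 2.0000]
Step 2: x=[3.0313 6.1406] v=[-2.3750 2.5625]
Step 3: x=[2.4473 6.7676] v=[-2.3360 2.5079]
Step 4: x=[2.0974 7.2296] v=[-1.3995 1.8478]
Step 5: x=[2.1269 7.4250] v=[0.1179 0.7817]
Step 6: x=[2.5528 7.3332] v=[1.7035 -0.3674]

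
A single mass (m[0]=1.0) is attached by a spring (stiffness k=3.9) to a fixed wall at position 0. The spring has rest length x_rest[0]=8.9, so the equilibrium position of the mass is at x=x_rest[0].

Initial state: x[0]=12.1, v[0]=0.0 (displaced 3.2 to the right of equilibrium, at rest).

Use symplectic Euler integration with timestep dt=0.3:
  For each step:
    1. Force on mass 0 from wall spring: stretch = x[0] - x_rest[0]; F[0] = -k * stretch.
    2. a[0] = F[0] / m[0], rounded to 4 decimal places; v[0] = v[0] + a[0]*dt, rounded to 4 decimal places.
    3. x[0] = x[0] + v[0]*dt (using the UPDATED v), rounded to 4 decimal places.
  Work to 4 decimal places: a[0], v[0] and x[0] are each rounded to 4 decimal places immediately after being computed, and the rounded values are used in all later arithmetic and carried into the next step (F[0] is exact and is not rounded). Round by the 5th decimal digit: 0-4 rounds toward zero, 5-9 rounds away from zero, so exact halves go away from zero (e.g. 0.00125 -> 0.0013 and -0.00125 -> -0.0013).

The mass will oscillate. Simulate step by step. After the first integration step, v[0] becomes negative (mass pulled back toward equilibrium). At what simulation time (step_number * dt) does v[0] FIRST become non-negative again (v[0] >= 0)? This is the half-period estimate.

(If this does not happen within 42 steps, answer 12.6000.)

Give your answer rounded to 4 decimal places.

Answer: 1.8000

Derivation:
Step 0: x=[12.1000] v=[0.0000]
Step 1: x=[10.9768] v=[-3.7440]
Step 2: x=[9.1246] v=[-6.1739]
Step 3: x=[7.1936] v=[-6.4367]
Step 4: x=[5.8615] v=[-4.4402]
Step 5: x=[5.5960] v=[-0.8851]
Step 6: x=[6.4902] v=[2.9806]
First v>=0 after going negative at step 6, time=1.8000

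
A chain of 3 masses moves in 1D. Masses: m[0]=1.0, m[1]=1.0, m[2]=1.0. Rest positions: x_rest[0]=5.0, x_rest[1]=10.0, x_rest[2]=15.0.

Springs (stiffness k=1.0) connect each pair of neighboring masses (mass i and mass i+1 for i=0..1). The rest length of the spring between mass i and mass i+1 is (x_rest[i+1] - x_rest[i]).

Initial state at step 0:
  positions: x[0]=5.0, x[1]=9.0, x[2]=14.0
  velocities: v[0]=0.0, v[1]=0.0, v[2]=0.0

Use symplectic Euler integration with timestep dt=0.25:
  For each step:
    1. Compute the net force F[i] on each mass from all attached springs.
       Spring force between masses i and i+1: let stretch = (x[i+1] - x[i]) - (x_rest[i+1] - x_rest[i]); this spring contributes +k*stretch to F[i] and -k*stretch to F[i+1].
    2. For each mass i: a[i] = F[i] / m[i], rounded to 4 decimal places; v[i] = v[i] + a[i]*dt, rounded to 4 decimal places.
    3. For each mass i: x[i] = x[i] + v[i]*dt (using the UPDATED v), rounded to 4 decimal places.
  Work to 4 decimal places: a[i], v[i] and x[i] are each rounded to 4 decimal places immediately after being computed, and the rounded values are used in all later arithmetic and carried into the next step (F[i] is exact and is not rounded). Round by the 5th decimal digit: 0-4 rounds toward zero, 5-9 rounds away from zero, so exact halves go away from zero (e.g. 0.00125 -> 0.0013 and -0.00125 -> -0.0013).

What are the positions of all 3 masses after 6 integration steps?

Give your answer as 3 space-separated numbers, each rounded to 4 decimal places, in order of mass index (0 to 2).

Step 0: x=[5.0000 9.0000 14.0000] v=[0.0000 0.0000 0.0000]
Step 1: x=[4.9375 9.0625 14.0000] v=[-0.2500 0.2500 0.0000]
Step 2: x=[4.8203 9.1758 14.0039] v=[-0.4688 0.4531 0.0156]
Step 3: x=[4.6628 9.3186 14.0186] v=[-0.6299 0.5713 0.0586]
Step 4: x=[4.4838 9.4642 14.0520] v=[-0.7160 0.5824 0.1336]
Step 5: x=[4.3036 9.5853 14.1112] v=[-0.7209 0.4843 0.2367]
Step 6: x=[4.1410 9.6592 14.2000] v=[-0.6505 0.2954 0.3552]

Answer: 4.1410 9.6592 14.2000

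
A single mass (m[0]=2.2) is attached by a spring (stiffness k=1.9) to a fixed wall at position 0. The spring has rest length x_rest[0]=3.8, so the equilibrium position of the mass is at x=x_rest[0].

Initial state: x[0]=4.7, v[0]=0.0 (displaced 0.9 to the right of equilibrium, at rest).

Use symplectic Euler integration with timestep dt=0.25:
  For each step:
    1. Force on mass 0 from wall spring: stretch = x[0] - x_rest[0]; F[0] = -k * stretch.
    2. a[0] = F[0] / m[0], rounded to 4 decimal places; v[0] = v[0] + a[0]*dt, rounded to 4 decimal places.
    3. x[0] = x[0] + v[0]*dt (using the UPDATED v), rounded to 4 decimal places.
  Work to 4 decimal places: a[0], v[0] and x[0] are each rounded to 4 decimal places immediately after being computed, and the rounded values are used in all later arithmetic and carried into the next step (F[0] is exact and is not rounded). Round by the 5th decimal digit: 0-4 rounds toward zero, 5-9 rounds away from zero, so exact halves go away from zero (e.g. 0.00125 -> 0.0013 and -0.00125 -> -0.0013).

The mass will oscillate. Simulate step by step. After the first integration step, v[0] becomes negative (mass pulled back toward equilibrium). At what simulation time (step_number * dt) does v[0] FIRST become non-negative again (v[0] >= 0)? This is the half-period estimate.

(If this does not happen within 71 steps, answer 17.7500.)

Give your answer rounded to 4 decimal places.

Answer: 3.5000

Derivation:
Step 0: x=[4.7000] v=[0.0000]
Step 1: x=[4.6514] v=[-0.1943]
Step 2: x=[4.5569] v=[-0.3781]
Step 3: x=[4.4215] v=[-0.5415]
Step 4: x=[4.2526] v=[-0.6757]
Step 5: x=[4.0593] v=[-0.7734]
Step 6: x=[3.8520] v=[-0.8294]
Step 7: x=[3.6419] v=[-0.8406]
Step 8: x=[3.4403] v=[-0.8065]
Step 9: x=[3.2581] v=[-0.7288]
Step 10: x=[3.1052] v=[-0.6118]
Step 11: x=[2.9898] v=[-0.4618]
Step 12: x=[2.9181] v=[-0.2869]
Step 13: x=[2.8940] v=[-0.0965]
Step 14: x=[2.9188] v=[0.0991]
First v>=0 after going negative at step 14, time=3.5000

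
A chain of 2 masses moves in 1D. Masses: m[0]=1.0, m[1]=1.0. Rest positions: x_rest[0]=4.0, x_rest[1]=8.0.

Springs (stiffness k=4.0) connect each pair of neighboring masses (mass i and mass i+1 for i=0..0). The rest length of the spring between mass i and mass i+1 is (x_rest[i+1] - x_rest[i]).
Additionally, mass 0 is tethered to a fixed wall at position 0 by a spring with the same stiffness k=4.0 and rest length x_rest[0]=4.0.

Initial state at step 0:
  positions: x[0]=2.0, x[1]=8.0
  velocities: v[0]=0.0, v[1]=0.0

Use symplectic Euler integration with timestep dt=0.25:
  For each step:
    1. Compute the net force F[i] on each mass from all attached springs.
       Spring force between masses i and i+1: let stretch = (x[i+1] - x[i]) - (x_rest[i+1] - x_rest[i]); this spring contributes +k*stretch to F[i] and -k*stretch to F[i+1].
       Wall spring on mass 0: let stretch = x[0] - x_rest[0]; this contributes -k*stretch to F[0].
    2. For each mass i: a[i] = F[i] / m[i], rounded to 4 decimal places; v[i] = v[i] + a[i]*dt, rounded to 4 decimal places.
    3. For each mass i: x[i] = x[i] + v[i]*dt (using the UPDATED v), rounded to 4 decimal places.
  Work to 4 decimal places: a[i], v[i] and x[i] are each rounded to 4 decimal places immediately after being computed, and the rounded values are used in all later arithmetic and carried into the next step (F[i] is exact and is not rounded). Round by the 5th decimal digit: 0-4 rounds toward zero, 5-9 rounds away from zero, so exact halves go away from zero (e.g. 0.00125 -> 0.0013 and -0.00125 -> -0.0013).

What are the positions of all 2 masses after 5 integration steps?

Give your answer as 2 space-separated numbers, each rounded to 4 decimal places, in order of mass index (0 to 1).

Answer: 4.2832 7.9942

Derivation:
Step 0: x=[2.0000 8.0000] v=[0.0000 0.0000]
Step 1: x=[3.0000 7.5000] v=[4.0000 -2.0000]
Step 2: x=[4.3750 6.8750] v=[5.5000 -2.5000]
Step 3: x=[5.2813 6.6250] v=[3.6250 -1.0000]
Step 4: x=[5.2032 7.0391] v=[-0.3126 1.6563]
Step 5: x=[4.2832 7.9942] v=[-3.6799 3.8204]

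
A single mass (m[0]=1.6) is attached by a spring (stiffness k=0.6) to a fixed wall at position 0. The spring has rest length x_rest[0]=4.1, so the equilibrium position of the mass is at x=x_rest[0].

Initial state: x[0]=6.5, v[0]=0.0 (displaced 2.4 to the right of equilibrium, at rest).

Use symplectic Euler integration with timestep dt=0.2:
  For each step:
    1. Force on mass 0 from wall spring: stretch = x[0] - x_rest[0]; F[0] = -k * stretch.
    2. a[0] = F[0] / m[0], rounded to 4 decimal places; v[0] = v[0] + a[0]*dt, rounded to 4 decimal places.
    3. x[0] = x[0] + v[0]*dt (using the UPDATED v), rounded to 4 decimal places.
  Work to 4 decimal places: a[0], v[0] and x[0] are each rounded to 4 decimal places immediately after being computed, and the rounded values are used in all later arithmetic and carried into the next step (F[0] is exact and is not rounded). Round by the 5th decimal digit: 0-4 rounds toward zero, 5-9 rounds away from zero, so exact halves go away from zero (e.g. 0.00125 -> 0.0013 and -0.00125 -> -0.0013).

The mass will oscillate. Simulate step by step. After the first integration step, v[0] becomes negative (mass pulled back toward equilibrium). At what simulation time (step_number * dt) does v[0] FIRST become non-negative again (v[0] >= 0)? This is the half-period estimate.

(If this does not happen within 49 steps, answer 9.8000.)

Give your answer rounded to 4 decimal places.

Answer: 5.2000

Derivation:
Step 0: x=[6.5000] v=[0.0000]
Step 1: x=[6.4640] v=[-0.1800]
Step 2: x=[6.3925] v=[-0.3573]
Step 3: x=[6.2867] v=[-0.5292]
Step 4: x=[6.1481] v=[-0.6932]
Step 5: x=[5.9787] v=[-0.8468]
Step 6: x=[5.7812] v=[-0.9877]
Step 7: x=[5.5584] v=[-1.1138]
Step 8: x=[5.3138] v=[-1.2232]
Step 9: x=[5.0510] v=[-1.3142]
Step 10: x=[4.7739] v=[-1.3855]
Step 11: x=[4.4867] v=[-1.4360]
Step 12: x=[4.1937] v=[-1.4650]
Step 13: x=[3.8993] v=[-1.4720]
Step 14: x=[3.6079] v=[-1.4569]
Step 15: x=[3.3239] v=[-1.4200]
Step 16: x=[3.0515] v=[-1.3618]
Step 17: x=[2.7949] v=[-1.2832]
Step 18: x=[2.5578] v=[-1.1853]
Step 19: x=[2.3439] v=[-1.0696]
Step 20: x=[2.1563] v=[-0.9379]
Step 21: x=[1.9979] v=[-0.7921]
Step 22: x=[1.8710] v=[-0.6344]
Step 23: x=[1.7776] v=[-0.4672]
Step 24: x=[1.7190] v=[-0.2930]
Step 25: x=[1.6961] v=[-0.1144]
Step 26: x=[1.7093] v=[0.0659]
First v>=0 after going negative at step 26, time=5.2000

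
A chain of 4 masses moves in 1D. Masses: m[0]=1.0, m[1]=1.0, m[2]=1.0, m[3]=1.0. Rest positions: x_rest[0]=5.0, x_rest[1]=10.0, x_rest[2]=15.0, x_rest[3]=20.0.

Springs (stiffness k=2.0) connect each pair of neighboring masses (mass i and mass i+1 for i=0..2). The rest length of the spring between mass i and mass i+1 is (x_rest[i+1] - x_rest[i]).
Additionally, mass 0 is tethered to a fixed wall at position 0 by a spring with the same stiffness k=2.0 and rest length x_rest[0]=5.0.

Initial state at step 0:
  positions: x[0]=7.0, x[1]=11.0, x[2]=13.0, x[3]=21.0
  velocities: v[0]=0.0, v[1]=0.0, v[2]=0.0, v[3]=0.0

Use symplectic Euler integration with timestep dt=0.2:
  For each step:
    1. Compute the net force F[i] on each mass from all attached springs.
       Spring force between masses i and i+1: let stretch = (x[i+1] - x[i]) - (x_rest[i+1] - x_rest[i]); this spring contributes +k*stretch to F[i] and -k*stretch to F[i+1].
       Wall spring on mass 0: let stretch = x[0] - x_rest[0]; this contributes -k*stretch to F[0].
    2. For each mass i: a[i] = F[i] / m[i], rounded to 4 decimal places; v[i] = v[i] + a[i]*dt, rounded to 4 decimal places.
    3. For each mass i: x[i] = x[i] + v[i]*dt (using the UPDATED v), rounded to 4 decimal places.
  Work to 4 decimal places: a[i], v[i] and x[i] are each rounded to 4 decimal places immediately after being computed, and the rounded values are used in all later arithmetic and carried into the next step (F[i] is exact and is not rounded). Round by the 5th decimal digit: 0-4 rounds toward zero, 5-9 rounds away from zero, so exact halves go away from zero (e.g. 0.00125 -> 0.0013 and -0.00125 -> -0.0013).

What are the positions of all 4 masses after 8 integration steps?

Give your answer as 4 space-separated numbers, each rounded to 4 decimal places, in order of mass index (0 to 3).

Answer: 3.1204 10.0217 16.5755 19.6485

Derivation:
Step 0: x=[7.0000 11.0000 13.0000 21.0000] v=[0.0000 0.0000 0.0000 0.0000]
Step 1: x=[6.7600 10.8400 13.4800 20.7600] v=[-1.2000 -0.8000 2.4000 -1.2000]
Step 2: x=[6.3056 10.5648 14.3312 20.3376] v=[-2.2720 -1.3760 4.2560 -2.1120]
Step 3: x=[5.6875 10.2502 15.3616 19.8347] v=[-3.0906 -1.5731 5.1520 -2.5146]
Step 4: x=[4.9794 9.9795 16.3409 19.3739] v=[-3.5405 -1.3536 4.8967 -2.3038]
Step 5: x=[4.2730 9.8177 17.0540 19.0705] v=[-3.5322 -0.8091 3.5653 -1.5170]
Step 6: x=[3.6683 9.7912 17.3495 19.0058] v=[-3.0235 -0.1325 1.4774 -0.3236]
Step 7: x=[3.2600 9.8795 17.1728 19.2086] v=[-2.0417 0.4417 -0.8834 1.0139]
Step 8: x=[3.1204 10.0217 16.5755 19.6485] v=[-0.6979 0.7112 -2.9864 2.1996]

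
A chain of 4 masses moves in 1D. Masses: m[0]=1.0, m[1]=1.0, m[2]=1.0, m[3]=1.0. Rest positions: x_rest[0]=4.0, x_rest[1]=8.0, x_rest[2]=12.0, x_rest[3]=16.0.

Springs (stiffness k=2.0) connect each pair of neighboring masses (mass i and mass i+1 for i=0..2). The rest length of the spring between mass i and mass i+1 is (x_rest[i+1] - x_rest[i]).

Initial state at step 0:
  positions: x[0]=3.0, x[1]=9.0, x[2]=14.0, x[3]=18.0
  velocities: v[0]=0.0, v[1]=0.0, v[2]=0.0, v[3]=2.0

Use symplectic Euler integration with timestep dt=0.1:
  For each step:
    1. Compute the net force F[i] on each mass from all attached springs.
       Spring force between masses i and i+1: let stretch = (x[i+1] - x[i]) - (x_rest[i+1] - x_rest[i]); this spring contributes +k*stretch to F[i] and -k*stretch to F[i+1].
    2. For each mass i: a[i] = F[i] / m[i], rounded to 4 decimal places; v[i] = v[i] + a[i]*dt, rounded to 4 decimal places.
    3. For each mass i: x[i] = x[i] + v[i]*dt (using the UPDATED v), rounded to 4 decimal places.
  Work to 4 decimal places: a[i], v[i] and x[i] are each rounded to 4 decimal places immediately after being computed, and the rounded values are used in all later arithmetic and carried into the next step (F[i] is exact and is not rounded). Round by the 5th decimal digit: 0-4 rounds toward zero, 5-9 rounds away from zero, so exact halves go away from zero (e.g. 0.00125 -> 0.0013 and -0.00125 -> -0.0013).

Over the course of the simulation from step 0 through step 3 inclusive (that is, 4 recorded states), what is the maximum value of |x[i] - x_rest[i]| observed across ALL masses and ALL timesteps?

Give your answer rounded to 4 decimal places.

Answer: 2.5822

Derivation:
Step 0: x=[3.0000 9.0000 14.0000 18.0000] v=[0.0000 0.0000 0.0000 2.0000]
Step 1: x=[3.0400 8.9800 13.9800 18.2000] v=[0.4000 -0.2000 -0.2000 2.0000]
Step 2: x=[3.1188 8.9412 13.9444 18.3956] v=[0.7880 -0.3880 -0.3560 1.9560]
Step 3: x=[3.2341 8.8860 13.8978 18.5822] v=[1.1525 -0.5518 -0.4664 1.8658]
Max displacement = 2.5822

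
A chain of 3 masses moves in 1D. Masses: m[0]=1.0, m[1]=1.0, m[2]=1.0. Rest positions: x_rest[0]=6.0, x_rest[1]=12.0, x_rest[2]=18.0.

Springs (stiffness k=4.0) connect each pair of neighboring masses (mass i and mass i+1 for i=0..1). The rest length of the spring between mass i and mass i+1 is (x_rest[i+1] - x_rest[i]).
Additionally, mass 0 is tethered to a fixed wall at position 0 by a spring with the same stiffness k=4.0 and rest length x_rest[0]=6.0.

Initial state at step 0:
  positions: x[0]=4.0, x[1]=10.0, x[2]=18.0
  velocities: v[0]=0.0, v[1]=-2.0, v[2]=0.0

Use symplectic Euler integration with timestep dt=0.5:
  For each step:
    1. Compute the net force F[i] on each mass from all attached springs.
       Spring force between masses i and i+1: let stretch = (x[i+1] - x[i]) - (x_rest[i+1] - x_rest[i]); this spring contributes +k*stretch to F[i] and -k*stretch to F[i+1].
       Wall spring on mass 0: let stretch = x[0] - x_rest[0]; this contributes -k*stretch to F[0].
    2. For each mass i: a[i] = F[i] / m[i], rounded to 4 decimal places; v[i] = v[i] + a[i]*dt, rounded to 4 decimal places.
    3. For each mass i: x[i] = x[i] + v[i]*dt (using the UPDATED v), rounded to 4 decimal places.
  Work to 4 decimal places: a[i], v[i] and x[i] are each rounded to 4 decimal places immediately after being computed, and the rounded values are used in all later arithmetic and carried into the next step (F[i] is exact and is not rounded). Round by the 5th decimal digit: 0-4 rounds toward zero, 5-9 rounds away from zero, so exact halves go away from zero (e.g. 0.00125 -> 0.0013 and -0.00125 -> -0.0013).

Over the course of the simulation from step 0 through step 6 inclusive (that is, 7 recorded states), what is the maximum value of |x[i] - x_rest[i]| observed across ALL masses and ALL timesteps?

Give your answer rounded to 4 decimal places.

Answer: 3.0000

Derivation:
Step 0: x=[4.0000 10.0000 18.0000] v=[0.0000 -2.0000 0.0000]
Step 1: x=[6.0000 11.0000 16.0000] v=[4.0000 2.0000 -4.0000]
Step 2: x=[7.0000 12.0000 15.0000] v=[2.0000 2.0000 -2.0000]
Step 3: x=[6.0000 11.0000 17.0000] v=[-2.0000 -2.0000 4.0000]
Step 4: x=[4.0000 11.0000 19.0000] v=[-4.0000 0.0000 4.0000]
Step 5: x=[5.0000 12.0000 19.0000] v=[2.0000 2.0000 0.0000]
Step 6: x=[8.0000 13.0000 18.0000] v=[6.0000 2.0000 -2.0000]
Max displacement = 3.0000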